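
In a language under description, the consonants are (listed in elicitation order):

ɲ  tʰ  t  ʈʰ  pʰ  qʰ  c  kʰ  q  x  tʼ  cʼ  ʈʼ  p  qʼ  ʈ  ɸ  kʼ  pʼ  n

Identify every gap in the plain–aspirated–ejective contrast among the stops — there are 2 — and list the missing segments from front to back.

Plain: /p/ (bilabial), /t/ (alveolar), /ʈ/ (retroflex), /c/ (palatal), /q/ (uvular).
Aspirated: /pʰ/ (bilabial), /tʰ/ (alveolar), /ʈʰ/ (retroflex), /kʰ/ (velar), /qʰ/ (uvular).
Ejective: /pʼ/ (bilabial), /tʼ/ (alveolar), /ʈʼ/ (retroflex), /cʼ/ (palatal), /kʼ/ (velar), /qʼ/ (uvular).
Gaps, from front to back: palatal lacks aspirated (/cʰ/); velar lacks plain (/k/).

/cʰ/, /k/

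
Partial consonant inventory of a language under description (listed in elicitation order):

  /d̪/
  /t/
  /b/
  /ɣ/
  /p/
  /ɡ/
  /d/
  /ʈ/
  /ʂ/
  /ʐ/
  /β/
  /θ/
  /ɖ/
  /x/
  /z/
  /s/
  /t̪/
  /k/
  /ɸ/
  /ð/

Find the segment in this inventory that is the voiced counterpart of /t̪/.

/d̪/

/t̪/ is a voiceless dental stop.
The voiced counterpart is a voiced dental stop — in this inventory, /d̪/.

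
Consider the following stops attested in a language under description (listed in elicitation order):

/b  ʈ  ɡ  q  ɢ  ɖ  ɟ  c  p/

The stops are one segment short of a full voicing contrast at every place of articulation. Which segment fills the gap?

bilabial: voiceless /p/, voiced /b/.
retroflex: voiceless /ʈ/, voiced /ɖ/.
palatal: voiceless /c/, voiced /ɟ/.
velar: voiceless —, voiced /ɡ/.
uvular: voiceless /q/, voiced /ɢ/.
The velar row has no voiceless member, so the gap is the voiceless velar stop /k/.

/k/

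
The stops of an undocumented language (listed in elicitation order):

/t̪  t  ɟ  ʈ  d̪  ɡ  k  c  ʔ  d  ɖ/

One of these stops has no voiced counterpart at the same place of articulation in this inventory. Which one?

/ʔ/

Dental: /t̪/ ~ /d̪/
Alveolar: /t/ ~ /d/
Retroflex: /ʈ/ ~ /ɖ/
Palatal: /c/ ~ /ɟ/
Velar: /k/ ~ /ɡ/
Glottal: only /ʔ/ (voiceless); no voiced partner.
So /ʔ/ is the unpaired segment.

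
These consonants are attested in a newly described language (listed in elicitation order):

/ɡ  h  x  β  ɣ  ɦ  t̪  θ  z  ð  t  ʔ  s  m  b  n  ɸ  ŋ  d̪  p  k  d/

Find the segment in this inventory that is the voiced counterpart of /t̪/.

/d̪/

/t̪/ is a voiceless dental stop.
The voiced counterpart is a voiced dental stop — in this inventory, /d̪/.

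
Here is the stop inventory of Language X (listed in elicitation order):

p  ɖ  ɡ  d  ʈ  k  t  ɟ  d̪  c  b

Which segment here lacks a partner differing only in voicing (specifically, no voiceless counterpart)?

/d̪/

Bilabial: /p/ ~ /b/
Alveolar: /t/ ~ /d/
Retroflex: /ʈ/ ~ /ɖ/
Palatal: /c/ ~ /ɟ/
Velar: /k/ ~ /ɡ/
Dental: only /d̪/ (voiced); no voiceless partner.
So /d̪/ is the unpaired segment.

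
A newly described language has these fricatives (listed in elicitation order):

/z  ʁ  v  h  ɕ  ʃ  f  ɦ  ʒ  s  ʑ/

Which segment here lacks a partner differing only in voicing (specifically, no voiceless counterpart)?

Labiodental: /f/ ~ /v/
Alveolar: /s/ ~ /z/
Postalveolar: /ʃ/ ~ /ʒ/
Alveolo-palatal: /ɕ/ ~ /ʑ/
Glottal: /h/ ~ /ɦ/
Uvular: only /ʁ/ (voiced); no voiceless partner.
So /ʁ/ is the unpaired segment.

/ʁ/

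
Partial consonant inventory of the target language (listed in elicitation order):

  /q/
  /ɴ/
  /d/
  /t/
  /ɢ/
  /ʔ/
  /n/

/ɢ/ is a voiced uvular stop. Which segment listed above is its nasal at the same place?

/ɴ/

The nasal at the same place is an uvular nasal — in this inventory, /ɴ/.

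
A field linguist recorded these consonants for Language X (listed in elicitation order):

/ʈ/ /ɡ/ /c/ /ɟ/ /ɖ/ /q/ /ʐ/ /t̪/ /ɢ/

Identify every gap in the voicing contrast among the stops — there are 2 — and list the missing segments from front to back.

Voiceless: /t̪/ (dental), /ʈ/ (retroflex), /c/ (palatal), /q/ (uvular).
Voiced: /ɖ/ (retroflex), /ɟ/ (palatal), /ɡ/ (velar), /ɢ/ (uvular).
Gaps, from front to back: dental lacks voiced (/d̪/); velar lacks voiceless (/k/).

/d̪/, /k/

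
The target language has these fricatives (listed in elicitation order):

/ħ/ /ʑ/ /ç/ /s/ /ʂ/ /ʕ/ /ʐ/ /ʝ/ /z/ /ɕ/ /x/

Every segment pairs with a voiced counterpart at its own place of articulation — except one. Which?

Alveolar: /s/ ~ /z/
Retroflex: /ʂ/ ~ /ʐ/
Alveolo-palatal: /ɕ/ ~ /ʑ/
Palatal: /ç/ ~ /ʝ/
Pharyngeal: /ħ/ ~ /ʕ/
Velar: only /x/ (voiceless); no voiced partner.
So /x/ is the unpaired segment.

/x/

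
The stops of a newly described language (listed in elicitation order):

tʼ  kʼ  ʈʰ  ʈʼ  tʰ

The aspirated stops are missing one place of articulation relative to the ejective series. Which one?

velar

Aspirated: /tʰ/ (alveolar), /ʈʰ/ (retroflex).
Ejective: /tʼ/ (alveolar), /ʈʼ/ (retroflex), /kʼ/ (velar).
Every place of articulation has an aspirated member except velar, where /kʰ/ would be expected.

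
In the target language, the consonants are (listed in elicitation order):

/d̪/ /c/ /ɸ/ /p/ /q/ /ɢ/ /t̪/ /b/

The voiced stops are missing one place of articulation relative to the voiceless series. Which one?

palatal

place of articulation  voiceless  voiced  
bilabial          p         b       
dental            t̪        d̪      
palatal           c         —       
uvular            q         ɢ       
Every place of articulation has a voiced member except palatal, where /ɟ/ would be expected.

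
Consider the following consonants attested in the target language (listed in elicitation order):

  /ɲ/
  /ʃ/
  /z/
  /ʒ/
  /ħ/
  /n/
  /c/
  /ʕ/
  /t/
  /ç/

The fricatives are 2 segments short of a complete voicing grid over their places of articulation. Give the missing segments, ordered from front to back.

alveolar: voiceless —, voiced /z/.
postalveolar: voiceless /ʃ/, voiced /ʒ/.
palatal: voiceless /ç/, voiced —.
pharyngeal: voiceless /ħ/, voiced /ʕ/.
Gaps, from front to back: alveolar lacks voiceless (/s/); palatal lacks voiced (/ʝ/).

/s/, /ʝ/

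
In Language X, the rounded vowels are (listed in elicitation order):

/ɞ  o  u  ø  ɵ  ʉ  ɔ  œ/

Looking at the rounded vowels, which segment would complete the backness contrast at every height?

/y/

Front: /ø/ (high-mid), /œ/ (low-mid).
Central: /ʉ/ (high), /ɵ/ (high-mid), /ɞ/ (low-mid).
Back: /u/ (high), /o/ (high-mid), /ɔ/ (low-mid).
The high row has no front member, so the gap is the high front rounded vowel /y/.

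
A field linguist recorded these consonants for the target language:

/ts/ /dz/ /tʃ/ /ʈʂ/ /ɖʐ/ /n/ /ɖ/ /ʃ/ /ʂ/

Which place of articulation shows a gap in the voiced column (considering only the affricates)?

postalveolar

Voiceless: /ts/ (alveolar), /tʃ/ (postalveolar), /ʈʂ/ (retroflex).
Voiced: /dz/ (alveolar), /ɖʐ/ (retroflex).
Every place of articulation has a voiced member except postalveolar, where /dʒ/ would be expected.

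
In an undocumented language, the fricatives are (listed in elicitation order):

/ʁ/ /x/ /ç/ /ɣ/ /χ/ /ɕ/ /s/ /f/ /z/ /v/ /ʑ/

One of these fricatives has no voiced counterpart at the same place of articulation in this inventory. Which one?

Labiodental: /f/ ~ /v/
Alveolar: /s/ ~ /z/
Alveolo-palatal: /ɕ/ ~ /ʑ/
Velar: /x/ ~ /ɣ/
Uvular: /χ/ ~ /ʁ/
Palatal: only /ç/ (voiceless); no voiced partner.
So /ç/ is the unpaired segment.

/ç/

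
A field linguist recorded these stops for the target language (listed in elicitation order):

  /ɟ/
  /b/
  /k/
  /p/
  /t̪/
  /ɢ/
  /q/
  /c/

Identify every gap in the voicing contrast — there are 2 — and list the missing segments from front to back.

/d̪/, /ɡ/

place of articulation  voiceless  voiced  
bilabial          p         b       
dental            t̪        —       
palatal           c         ɟ       
velar             k         —       
uvular            q         ɢ       
Gaps, from front to back: dental lacks voiced (/d̪/); velar lacks voiced (/ɡ/).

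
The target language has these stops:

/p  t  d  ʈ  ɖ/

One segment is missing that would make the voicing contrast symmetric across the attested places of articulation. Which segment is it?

/b/

bilabial: voiceless /p/, voiced —.
alveolar: voiceless /t/, voiced /d/.
retroflex: voiceless /ʈ/, voiced /ɖ/.
The bilabial row has no voiced member, so the gap is the voiced bilabial stop /b/.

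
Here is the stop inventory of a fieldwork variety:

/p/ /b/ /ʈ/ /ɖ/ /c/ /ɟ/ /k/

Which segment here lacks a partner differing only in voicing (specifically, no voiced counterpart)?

/k/

Bilabial: /p/ ~ /b/
Retroflex: /ʈ/ ~ /ɖ/
Palatal: /c/ ~ /ɟ/
Velar: only /k/ (voiceless); no voiced partner.
So /k/ is the unpaired segment.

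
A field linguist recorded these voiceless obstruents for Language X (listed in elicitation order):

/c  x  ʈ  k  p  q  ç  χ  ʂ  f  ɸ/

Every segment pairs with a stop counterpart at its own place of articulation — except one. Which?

Bilabial: /p/ ~ /ɸ/
Retroflex: /ʈ/ ~ /ʂ/
Palatal: /c/ ~ /ç/
Velar: /k/ ~ /x/
Uvular: /q/ ~ /χ/
Labiodental: only /f/ (fricative); no stop partner.
So /f/ is the unpaired segment.

/f/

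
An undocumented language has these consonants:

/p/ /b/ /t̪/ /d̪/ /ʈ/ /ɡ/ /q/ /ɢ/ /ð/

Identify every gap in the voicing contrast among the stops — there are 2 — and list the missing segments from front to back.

place of articulation  voiceless  voiced  
bilabial          p         b       
dental            t̪        d̪      
retroflex         ʈ         —       
velar             —         ɡ       
uvular            q         ɢ       
Gaps, from front to back: retroflex lacks voiced (/ɖ/); velar lacks voiceless (/k/).

/ɖ/, /k/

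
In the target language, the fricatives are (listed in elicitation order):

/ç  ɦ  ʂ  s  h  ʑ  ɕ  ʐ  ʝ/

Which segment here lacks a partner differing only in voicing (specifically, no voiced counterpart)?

/s/

Retroflex: /ʂ/ ~ /ʐ/
Alveolo-palatal: /ɕ/ ~ /ʑ/
Palatal: /ç/ ~ /ʝ/
Glottal: /h/ ~ /ɦ/
Alveolar: only /s/ (voiceless); no voiced partner.
So /s/ is the unpaired segment.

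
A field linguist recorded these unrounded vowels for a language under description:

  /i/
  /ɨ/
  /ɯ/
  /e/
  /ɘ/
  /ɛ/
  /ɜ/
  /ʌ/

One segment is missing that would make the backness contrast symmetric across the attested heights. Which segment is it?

/ɤ/

height            front     central   back    
high              i         ɨ         ɯ       
high-mid          e         ɘ         —       
low-mid           ɛ         ɜ         ʌ       
The high-mid row has no back member, so the gap is the high-mid back unrounded vowel /ɤ/.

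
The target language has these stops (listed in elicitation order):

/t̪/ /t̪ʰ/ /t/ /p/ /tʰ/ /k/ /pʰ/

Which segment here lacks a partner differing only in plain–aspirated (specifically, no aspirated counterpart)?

/k/

Bilabial: /p/ ~ /pʰ/
Dental: /t̪/ ~ /t̪ʰ/
Alveolar: /t/ ~ /tʰ/
Velar: only /k/ (plain); no aspirated partner.
So /k/ is the unpaired segment.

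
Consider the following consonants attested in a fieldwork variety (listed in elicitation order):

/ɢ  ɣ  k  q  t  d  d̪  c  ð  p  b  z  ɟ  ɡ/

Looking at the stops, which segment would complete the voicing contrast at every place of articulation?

place of articulation  voiceless  voiced  
bilabial          p         b       
dental            —         d̪      
alveolar          t         d       
palatal           c         ɟ       
velar             k         ɡ       
uvular            q         ɢ       
The dental row has no voiceless member, so the gap is the voiceless dental stop /t̪/.

/t̪/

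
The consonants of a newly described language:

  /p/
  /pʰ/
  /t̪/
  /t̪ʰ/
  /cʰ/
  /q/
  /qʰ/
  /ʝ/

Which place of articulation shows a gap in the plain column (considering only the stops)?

palatal

Plain: /p/ (bilabial), /t̪/ (dental), /q/ (uvular).
Aspirated: /pʰ/ (bilabial), /t̪ʰ/ (dental), /cʰ/ (palatal), /qʰ/ (uvular).
Every place of articulation has a plain member except palatal, where /c/ would be expected.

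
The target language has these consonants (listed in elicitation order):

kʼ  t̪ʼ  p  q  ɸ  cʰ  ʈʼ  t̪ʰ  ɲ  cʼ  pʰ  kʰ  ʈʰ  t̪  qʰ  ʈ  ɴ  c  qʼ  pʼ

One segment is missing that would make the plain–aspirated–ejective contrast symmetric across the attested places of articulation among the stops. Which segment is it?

place of articulation  plain     aspirated  ejective
bilabial          p         pʰ        pʼ      
dental            t̪        t̪ʰ       t̪ʼ     
retroflex         ʈ         ʈʰ        ʈʼ      
palatal           c         cʰ        cʼ      
velar             —         kʰ        kʼ      
uvular            q         qʰ        qʼ      
The velar row has no plain member, so the gap is the plain velar stop /k/.

/k/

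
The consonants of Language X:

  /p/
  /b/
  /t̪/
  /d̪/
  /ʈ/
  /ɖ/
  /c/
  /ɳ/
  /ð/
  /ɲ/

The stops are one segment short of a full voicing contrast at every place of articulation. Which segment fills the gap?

/ɟ/

place of articulation  voiceless  voiced  
bilabial          p         b       
dental            t̪        d̪      
retroflex         ʈ         ɖ       
palatal           c         —       
The palatal row has no voiced member, so the gap is the voiced palatal stop /ɟ/.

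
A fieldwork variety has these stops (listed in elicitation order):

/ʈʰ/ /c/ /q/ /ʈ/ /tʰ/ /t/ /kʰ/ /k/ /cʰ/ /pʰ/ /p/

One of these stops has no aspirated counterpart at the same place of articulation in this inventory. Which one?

/q/

Bilabial: /p/ ~ /pʰ/
Alveolar: /t/ ~ /tʰ/
Retroflex: /ʈ/ ~ /ʈʰ/
Palatal: /c/ ~ /cʰ/
Velar: /k/ ~ /kʰ/
Uvular: only /q/ (plain); no aspirated partner.
So /q/ is the unpaired segment.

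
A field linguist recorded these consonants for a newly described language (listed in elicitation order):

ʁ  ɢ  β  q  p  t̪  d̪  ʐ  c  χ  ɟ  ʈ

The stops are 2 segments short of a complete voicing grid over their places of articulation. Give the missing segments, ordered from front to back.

bilabial: voiceless /p/, voiced —.
dental: voiceless /t̪/, voiced /d̪/.
retroflex: voiceless /ʈ/, voiced —.
palatal: voiceless /c/, voiced /ɟ/.
uvular: voiceless /q/, voiced /ɢ/.
Gaps, from front to back: bilabial lacks voiced (/b/); retroflex lacks voiced (/ɖ/).

/b/, /ɖ/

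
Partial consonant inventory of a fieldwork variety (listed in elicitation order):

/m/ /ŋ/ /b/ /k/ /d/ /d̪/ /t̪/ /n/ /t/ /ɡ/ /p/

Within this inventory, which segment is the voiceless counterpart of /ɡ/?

/ɡ/ is a voiced velar stop.
The voiceless counterpart is a voiceless velar stop — in this inventory, /k/.

/k/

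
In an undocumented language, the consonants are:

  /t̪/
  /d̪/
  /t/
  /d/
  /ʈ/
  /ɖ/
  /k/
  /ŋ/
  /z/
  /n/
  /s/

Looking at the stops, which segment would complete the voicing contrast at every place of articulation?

Voiceless: /t̪/ (dental), /t/ (alveolar), /ʈ/ (retroflex), /k/ (velar).
Voiced: /d̪/ (dental), /d/ (alveolar), /ɖ/ (retroflex).
The velar row has no voiced member, so the gap is the voiced velar stop /ɡ/.

/ɡ/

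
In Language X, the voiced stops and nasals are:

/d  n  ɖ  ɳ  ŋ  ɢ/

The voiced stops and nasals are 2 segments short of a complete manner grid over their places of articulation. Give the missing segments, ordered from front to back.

/ɡ/, /ɴ/

alveolar: oral stop /d/, nasal /n/.
retroflex: oral stop /ɖ/, nasal /ɳ/.
velar: oral stop —, nasal /ŋ/.
uvular: oral stop /ɢ/, nasal —.
Gaps, from front to back: velar lacks oral stop (/ɡ/); uvular lacks nasal (/ɴ/).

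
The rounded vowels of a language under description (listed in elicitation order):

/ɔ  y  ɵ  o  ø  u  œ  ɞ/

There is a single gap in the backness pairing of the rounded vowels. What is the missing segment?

/ʉ/

height            front     central   back    
high              y         —         u       
high-mid          ø         ɵ         o       
low-mid           œ         ɞ         ɔ       
The high row has no central member, so the gap is the high central rounded vowel /ʉ/.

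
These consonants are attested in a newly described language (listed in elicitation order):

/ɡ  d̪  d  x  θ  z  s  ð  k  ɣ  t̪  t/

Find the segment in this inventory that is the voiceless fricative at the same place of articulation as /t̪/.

/t̪/ is a voiceless dental stop.
The voiceless fricative at the same place is a voiceless dental fricative — in this inventory, /θ/.

/θ/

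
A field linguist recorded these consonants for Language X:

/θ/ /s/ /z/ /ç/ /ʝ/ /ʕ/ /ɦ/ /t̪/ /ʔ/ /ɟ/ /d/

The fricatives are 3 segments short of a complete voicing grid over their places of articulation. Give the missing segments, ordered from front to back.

place of articulation  voiceless  voiced  
dental            θ         —       
alveolar          s         z       
palatal           ç         ʝ       
pharyngeal        —         ʕ       
glottal           —         ɦ       
Gaps, from front to back: dental lacks voiced (/ð/); pharyngeal lacks voiceless (/ħ/); glottal lacks voiceless (/h/).

/ð/, /ħ/, /h/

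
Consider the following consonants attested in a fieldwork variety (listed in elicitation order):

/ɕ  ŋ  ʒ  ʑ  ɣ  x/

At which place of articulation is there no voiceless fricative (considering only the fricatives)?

postalveolar

postalveolar: voiceless —, voiced /ʒ/.
alveolo-palatal: voiceless /ɕ/, voiced /ʑ/.
velar: voiceless /x/, voiced /ɣ/.
Every place of articulation has a voiceless member except postalveolar, where /ʃ/ would be expected.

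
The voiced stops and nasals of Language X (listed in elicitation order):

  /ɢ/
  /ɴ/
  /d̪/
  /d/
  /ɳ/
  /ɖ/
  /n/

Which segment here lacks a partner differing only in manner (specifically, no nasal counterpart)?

Alveolar: /d/ ~ /n/
Retroflex: /ɖ/ ~ /ɳ/
Uvular: /ɢ/ ~ /ɴ/
Dental: only /d̪/ (oral stop); no nasal partner.
So /d̪/ is the unpaired segment.

/d̪/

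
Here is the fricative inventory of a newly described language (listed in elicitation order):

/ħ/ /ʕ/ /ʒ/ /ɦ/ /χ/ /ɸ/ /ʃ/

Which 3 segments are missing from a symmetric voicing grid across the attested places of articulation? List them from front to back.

/β/, /ʁ/, /h/

place of articulation  voiceless  voiced  
bilabial          ɸ         —       
postalveolar      ʃ         ʒ       
uvular            χ         —       
pharyngeal        ħ         ʕ       
glottal           —         ɦ       
Gaps, from front to back: bilabial lacks voiced (/β/); uvular lacks voiced (/ʁ/); glottal lacks voiceless (/h/).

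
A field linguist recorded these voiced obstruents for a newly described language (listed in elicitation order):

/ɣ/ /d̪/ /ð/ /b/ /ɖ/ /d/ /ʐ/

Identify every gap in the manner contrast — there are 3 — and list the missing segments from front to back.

place of articulation  stop      fricative
bilabial          b         —       
dental            d̪        ð       
alveolar          d         —       
retroflex         ɖ         ʐ       
velar             —         ɣ       
Gaps, from front to back: bilabial lacks fricative (/β/); alveolar lacks fricative (/z/); velar lacks stop (/ɡ/).

/β/, /z/, /ɡ/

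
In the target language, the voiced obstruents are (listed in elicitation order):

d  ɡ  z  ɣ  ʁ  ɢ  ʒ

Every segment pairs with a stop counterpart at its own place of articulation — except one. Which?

Alveolar: /d/ ~ /z/
Velar: /ɡ/ ~ /ɣ/
Uvular: /ɢ/ ~ /ʁ/
Postalveolar: only /ʒ/ (fricative); no stop partner.
So /ʒ/ is the unpaired segment.

/ʒ/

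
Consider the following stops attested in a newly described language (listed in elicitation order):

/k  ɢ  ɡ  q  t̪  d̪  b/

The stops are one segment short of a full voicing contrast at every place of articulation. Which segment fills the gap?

bilabial: voiceless —, voiced /b/.
dental: voiceless /t̪/, voiced /d̪/.
velar: voiceless /k/, voiced /ɡ/.
uvular: voiceless /q/, voiced /ɢ/.
The bilabial row has no voiceless member, so the gap is the voiceless bilabial stop /p/.

/p/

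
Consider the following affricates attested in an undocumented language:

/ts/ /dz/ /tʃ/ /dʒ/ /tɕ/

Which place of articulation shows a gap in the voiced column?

alveolo-palatal

alveolar: voiceless /ts/, voiced /dz/.
postalveolar: voiceless /tʃ/, voiced /dʒ/.
alveolo-palatal: voiceless /tɕ/, voiced —.
Every place of articulation has a voiced member except alveolo-palatal, where /dʑ/ would be expected.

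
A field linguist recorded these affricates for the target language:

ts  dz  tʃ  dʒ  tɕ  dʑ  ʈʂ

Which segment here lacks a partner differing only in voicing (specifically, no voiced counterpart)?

Alveolar: /ts/ ~ /dz/
Postalveolar: /tʃ/ ~ /dʒ/
Alveolo-palatal: /tɕ/ ~ /dʑ/
Retroflex: only /ʈʂ/ (voiceless); no voiced partner.
So /ʈʂ/ is the unpaired segment.

/ʈʂ/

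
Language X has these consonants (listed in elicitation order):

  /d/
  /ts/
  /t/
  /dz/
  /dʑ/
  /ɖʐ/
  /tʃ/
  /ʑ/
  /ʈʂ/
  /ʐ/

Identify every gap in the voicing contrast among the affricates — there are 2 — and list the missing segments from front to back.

/dʒ/, /tɕ/

Voiceless: /ts/ (alveolar), /tʃ/ (postalveolar), /ʈʂ/ (retroflex).
Voiced: /dz/ (alveolar), /ɖʐ/ (retroflex), /dʑ/ (alveolo-palatal).
Gaps, from front to back: postalveolar lacks voiced (/dʒ/); alveolo-palatal lacks voiceless (/tɕ/).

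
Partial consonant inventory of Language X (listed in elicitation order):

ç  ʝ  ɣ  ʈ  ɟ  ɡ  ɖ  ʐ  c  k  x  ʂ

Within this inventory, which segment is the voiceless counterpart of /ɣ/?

/ɣ/ is a voiced velar fricative.
The voiceless counterpart is a voiceless velar fricative — in this inventory, /x/.

/x/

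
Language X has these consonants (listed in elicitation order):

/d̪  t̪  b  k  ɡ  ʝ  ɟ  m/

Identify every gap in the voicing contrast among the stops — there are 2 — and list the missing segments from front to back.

Voiceless: /t̪/ (dental), /k/ (velar).
Voiced: /b/ (bilabial), /d̪/ (dental), /ɟ/ (palatal), /ɡ/ (velar).
Gaps, from front to back: bilabial lacks voiceless (/p/); palatal lacks voiceless (/c/).

/p/, /c/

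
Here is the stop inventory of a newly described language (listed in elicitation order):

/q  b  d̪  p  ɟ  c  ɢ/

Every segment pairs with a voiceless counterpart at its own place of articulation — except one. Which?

/d̪/

Bilabial: /p/ ~ /b/
Palatal: /c/ ~ /ɟ/
Uvular: /q/ ~ /ɢ/
Dental: only /d̪/ (voiced); no voiceless partner.
So /d̪/ is the unpaired segment.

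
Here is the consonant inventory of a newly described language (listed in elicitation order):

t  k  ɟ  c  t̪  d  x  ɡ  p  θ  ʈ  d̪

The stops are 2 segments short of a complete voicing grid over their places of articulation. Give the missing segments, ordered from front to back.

/b/, /ɖ/

bilabial: voiceless /p/, voiced —.
dental: voiceless /t̪/, voiced /d̪/.
alveolar: voiceless /t/, voiced /d/.
retroflex: voiceless /ʈ/, voiced —.
palatal: voiceless /c/, voiced /ɟ/.
velar: voiceless /k/, voiced /ɡ/.
Gaps, from front to back: bilabial lacks voiced (/b/); retroflex lacks voiced (/ɖ/).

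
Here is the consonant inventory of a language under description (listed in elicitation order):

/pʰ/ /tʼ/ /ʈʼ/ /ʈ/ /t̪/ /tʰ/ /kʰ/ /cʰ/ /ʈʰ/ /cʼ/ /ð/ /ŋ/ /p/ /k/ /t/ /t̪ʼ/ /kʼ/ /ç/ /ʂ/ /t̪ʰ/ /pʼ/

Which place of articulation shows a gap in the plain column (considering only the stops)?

palatal

bilabial: plain /p/, aspirated /pʰ/, ejective /pʼ/.
dental: plain /t̪/, aspirated /t̪ʰ/, ejective /t̪ʼ/.
alveolar: plain /t/, aspirated /tʰ/, ejective /tʼ/.
retroflex: plain /ʈ/, aspirated /ʈʰ/, ejective /ʈʼ/.
palatal: plain —, aspirated /cʰ/, ejective /cʼ/.
velar: plain /k/, aspirated /kʰ/, ejective /kʼ/.
Every place of articulation has a plain member except palatal, where /c/ would be expected.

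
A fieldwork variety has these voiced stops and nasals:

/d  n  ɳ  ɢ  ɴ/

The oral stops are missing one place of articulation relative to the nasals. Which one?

alveolar: oral stop /d/, nasal /n/.
retroflex: oral stop —, nasal /ɳ/.
uvular: oral stop /ɢ/, nasal /ɴ/.
Every place of articulation has an oral stop member except retroflex, where /ɖ/ would be expected.

retroflex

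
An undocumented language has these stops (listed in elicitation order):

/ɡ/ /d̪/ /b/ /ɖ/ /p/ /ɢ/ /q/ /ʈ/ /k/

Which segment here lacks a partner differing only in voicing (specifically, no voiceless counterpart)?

Bilabial: /p/ ~ /b/
Retroflex: /ʈ/ ~ /ɖ/
Velar: /k/ ~ /ɡ/
Uvular: /q/ ~ /ɢ/
Dental: only /d̪/ (voiced); no voiceless partner.
So /d̪/ is the unpaired segment.

/d̪/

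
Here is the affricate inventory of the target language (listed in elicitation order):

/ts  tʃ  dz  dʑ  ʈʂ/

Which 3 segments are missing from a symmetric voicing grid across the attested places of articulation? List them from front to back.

/dʒ/, /ɖʐ/, /tɕ/

place of articulation  voiceless  voiced  
alveolar          ts        dz      
postalveolar      tʃ        —       
retroflex         ʈʂ        —       
alveolo-palatal   —         dʑ      
Gaps, from front to back: postalveolar lacks voiced (/dʒ/); retroflex lacks voiced (/ɖʐ/); alveolo-palatal lacks voiceless (/tɕ/).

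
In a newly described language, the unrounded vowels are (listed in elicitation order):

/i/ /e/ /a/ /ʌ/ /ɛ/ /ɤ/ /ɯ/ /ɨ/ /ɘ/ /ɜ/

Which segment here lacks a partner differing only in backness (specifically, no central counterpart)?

High: /i/ ~ /ɨ/ ~ /ɯ/
High-mid: /e/ ~ /ɘ/ ~ /ɤ/
Low-mid: /ɛ/ ~ /ɜ/ ~ /ʌ/
Low: only /a/ (front); no central partner.
So /a/ is the unpaired segment.

/a/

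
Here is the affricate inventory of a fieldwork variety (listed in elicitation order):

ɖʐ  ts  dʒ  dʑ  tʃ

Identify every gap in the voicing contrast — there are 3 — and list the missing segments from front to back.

alveolar: voiceless /ts/, voiced —.
postalveolar: voiceless /tʃ/, voiced /dʒ/.
retroflex: voiceless —, voiced /ɖʐ/.
alveolo-palatal: voiceless —, voiced /dʑ/.
Gaps, from front to back: alveolar lacks voiced (/dz/); retroflex lacks voiceless (/ʈʂ/); alveolo-palatal lacks voiceless (/tɕ/).

/dz/, /ʈʂ/, /tɕ/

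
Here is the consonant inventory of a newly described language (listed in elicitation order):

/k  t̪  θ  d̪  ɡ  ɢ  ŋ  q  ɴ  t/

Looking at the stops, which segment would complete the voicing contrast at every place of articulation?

dental: voiceless /t̪/, voiced /d̪/.
alveolar: voiceless /t/, voiced —.
velar: voiceless /k/, voiced /ɡ/.
uvular: voiceless /q/, voiced /ɢ/.
The alveolar row has no voiced member, so the gap is the voiced alveolar stop /d/.

/d/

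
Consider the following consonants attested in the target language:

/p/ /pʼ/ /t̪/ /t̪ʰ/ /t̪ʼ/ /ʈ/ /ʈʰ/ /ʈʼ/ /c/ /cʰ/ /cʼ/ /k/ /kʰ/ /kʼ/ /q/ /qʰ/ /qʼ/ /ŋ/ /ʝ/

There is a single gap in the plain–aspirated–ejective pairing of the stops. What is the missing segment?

place of articulation  plain     aspirated  ejective
bilabial          p         —         pʼ      
dental            t̪        t̪ʰ       t̪ʼ     
retroflex         ʈ         ʈʰ        ʈʼ      
palatal           c         cʰ        cʼ      
velar             k         kʰ        kʼ      
uvular            q         qʰ        qʼ      
The bilabial row has no aspirated member, so the gap is the aspirated bilabial stop /pʰ/.

/pʰ/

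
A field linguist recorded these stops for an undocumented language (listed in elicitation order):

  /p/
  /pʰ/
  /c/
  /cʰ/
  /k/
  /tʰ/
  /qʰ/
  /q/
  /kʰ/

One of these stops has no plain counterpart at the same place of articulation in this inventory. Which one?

Bilabial: /p/ ~ /pʰ/
Palatal: /c/ ~ /cʰ/
Velar: /k/ ~ /kʰ/
Uvular: /q/ ~ /qʰ/
Alveolar: only /tʰ/ (aspirated); no plain partner.
So /tʰ/ is the unpaired segment.

/tʰ/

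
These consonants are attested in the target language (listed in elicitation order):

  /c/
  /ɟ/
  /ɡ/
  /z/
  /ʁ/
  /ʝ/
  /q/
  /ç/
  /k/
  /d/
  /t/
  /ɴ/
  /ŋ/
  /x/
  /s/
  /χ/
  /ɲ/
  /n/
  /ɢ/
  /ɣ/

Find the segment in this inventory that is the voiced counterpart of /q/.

/ɢ/

/q/ is a voiceless uvular stop.
The voiced counterpart is a voiced uvular stop — in this inventory, /ɢ/.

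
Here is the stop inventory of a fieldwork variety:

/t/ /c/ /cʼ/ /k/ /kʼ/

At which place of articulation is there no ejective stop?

alveolar

place of articulation  plain     ejective
alveolar          t         —       
palatal           c         cʼ      
velar             k         kʼ      
Every place of articulation has an ejective member except alveolar, where /tʼ/ would be expected.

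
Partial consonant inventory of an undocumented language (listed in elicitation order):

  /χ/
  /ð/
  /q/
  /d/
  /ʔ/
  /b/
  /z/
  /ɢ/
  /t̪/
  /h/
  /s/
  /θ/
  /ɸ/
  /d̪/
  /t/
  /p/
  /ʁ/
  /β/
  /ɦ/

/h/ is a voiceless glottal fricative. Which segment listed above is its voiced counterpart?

The voiced counterpart is a voiced glottal fricative — in this inventory, /ɦ/.

/ɦ/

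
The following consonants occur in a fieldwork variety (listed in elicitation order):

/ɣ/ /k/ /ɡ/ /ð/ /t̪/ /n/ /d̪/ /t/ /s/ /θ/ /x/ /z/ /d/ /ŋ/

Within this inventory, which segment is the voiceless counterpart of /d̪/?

/t̪/

/d̪/ is a voiced dental stop.
The voiceless counterpart is a voiceless dental stop — in this inventory, /t̪/.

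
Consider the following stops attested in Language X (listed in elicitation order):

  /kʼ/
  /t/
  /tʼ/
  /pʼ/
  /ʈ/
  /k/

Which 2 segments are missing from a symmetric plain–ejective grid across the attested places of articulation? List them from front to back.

bilabial: plain —, ejective /pʼ/.
alveolar: plain /t/, ejective /tʼ/.
retroflex: plain /ʈ/, ejective —.
velar: plain /k/, ejective /kʼ/.
Gaps, from front to back: bilabial lacks plain (/p/); retroflex lacks ejective (/ʈʼ/).

/p/, /ʈʼ/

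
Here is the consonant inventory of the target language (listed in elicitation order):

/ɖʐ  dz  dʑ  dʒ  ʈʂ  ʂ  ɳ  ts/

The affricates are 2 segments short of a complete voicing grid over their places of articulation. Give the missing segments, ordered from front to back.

Voiceless: /ts/ (alveolar), /ʈʂ/ (retroflex).
Voiced: /dz/ (alveolar), /dʒ/ (postalveolar), /ɖʐ/ (retroflex), /dʑ/ (alveolo-palatal).
Gaps, from front to back: postalveolar lacks voiceless (/tʃ/); alveolo-palatal lacks voiceless (/tɕ/).

/tʃ/, /tɕ/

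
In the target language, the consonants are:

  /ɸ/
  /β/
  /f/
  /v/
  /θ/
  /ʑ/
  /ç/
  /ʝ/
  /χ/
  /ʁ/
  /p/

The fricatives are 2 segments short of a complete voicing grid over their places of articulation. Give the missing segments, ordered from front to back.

place of articulation  voiceless  voiced  
bilabial          ɸ         β       
labiodental       f         v       
dental            θ         —       
alveolo-palatal   —         ʑ       
palatal           ç         ʝ       
uvular            χ         ʁ       
Gaps, from front to back: dental lacks voiced (/ð/); alveolo-palatal lacks voiceless (/ɕ/).

/ð/, /ɕ/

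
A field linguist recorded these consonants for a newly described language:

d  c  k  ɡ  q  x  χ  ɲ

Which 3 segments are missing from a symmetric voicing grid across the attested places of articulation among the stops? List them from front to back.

alveolar: voiceless —, voiced /d/.
palatal: voiceless /c/, voiced —.
velar: voiceless /k/, voiced /ɡ/.
uvular: voiceless /q/, voiced —.
Gaps, from front to back: alveolar lacks voiceless (/t/); palatal lacks voiced (/ɟ/); uvular lacks voiced (/ɢ/).

/t/, /ɟ/, /ɢ/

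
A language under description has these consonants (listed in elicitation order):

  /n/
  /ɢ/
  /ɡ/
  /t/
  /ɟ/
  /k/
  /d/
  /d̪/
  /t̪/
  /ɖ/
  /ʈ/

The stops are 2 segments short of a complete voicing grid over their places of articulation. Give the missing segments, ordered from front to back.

Voiceless: /t̪/ (dental), /t/ (alveolar), /ʈ/ (retroflex), /k/ (velar).
Voiced: /d̪/ (dental), /d/ (alveolar), /ɖ/ (retroflex), /ɟ/ (palatal), /ɡ/ (velar), /ɢ/ (uvular).
Gaps, from front to back: palatal lacks voiceless (/c/); uvular lacks voiceless (/q/).

/c/, /q/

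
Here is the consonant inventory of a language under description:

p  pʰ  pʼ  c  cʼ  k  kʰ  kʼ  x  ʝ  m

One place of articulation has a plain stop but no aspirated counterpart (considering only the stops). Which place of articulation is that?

palatal

place of articulation  plain     aspirated  ejective
bilabial          p         pʰ        pʼ      
palatal           c         —         cʼ      
velar             k         kʰ        kʼ      
Every place of articulation has an aspirated member except palatal, where /cʰ/ would be expected.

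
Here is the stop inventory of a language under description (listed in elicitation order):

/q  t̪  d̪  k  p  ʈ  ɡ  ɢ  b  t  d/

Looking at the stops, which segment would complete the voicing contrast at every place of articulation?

/ɖ/

bilabial: voiceless /p/, voiced /b/.
dental: voiceless /t̪/, voiced /d̪/.
alveolar: voiceless /t/, voiced /d/.
retroflex: voiceless /ʈ/, voiced —.
velar: voiceless /k/, voiced /ɡ/.
uvular: voiceless /q/, voiced /ɢ/.
The retroflex row has no voiced member, so the gap is the voiced retroflex stop /ɖ/.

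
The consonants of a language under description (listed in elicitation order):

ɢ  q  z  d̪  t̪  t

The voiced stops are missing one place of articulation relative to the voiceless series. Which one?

alveolar

dental: voiceless /t̪/, voiced /d̪/.
alveolar: voiceless /t/, voiced —.
uvular: voiceless /q/, voiced /ɢ/.
Every place of articulation has a voiced member except alveolar, where /d/ would be expected.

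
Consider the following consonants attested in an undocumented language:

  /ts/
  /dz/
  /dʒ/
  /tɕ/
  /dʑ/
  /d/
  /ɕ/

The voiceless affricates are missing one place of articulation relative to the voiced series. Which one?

place of articulation  voiceless  voiced  
alveolar          ts        dz      
postalveolar      —         dʒ      
alveolo-palatal   tɕ        dʑ      
Every place of articulation has a voiceless member except postalveolar, where /tʃ/ would be expected.

postalveolar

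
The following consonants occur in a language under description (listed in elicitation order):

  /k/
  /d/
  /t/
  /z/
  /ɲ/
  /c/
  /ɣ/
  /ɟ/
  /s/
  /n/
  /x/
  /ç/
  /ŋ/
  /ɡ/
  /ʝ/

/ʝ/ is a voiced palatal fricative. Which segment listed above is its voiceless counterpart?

/ç/

The voiceless counterpart is a voiceless palatal fricative — in this inventory, /ç/.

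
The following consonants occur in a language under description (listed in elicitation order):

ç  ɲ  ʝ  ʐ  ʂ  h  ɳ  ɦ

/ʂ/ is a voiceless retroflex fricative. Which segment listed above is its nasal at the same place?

/ɳ/

The nasal at the same place is a retroflex nasal — in this inventory, /ɳ/.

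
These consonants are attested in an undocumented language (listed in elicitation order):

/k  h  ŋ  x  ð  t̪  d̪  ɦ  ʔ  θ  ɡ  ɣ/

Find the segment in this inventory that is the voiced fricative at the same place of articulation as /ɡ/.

/ɣ/

/ɡ/ is a voiced velar stop.
The voiced fricative at the same place is a voiced velar fricative — in this inventory, /ɣ/.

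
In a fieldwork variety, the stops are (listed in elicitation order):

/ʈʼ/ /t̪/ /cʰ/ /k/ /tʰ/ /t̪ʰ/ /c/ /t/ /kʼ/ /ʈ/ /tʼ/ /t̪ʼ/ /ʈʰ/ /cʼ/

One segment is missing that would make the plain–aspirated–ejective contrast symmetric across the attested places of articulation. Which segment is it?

place of articulation  plain     aspirated  ejective
dental            t̪        t̪ʰ       t̪ʼ     
alveolar          t         tʰ        tʼ      
retroflex         ʈ         ʈʰ        ʈʼ      
palatal           c         cʰ        cʼ      
velar             k         —         kʼ      
The velar row has no aspirated member, so the gap is the aspirated velar stop /kʰ/.

/kʰ/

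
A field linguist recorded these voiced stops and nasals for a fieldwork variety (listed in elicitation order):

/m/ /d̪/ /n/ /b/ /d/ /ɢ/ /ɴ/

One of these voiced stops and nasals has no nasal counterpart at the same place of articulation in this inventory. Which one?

/d̪/

Bilabial: /b/ ~ /m/
Alveolar: /d/ ~ /n/
Uvular: /ɢ/ ~ /ɴ/
Dental: only /d̪/ (oral stop); no nasal partner.
So /d̪/ is the unpaired segment.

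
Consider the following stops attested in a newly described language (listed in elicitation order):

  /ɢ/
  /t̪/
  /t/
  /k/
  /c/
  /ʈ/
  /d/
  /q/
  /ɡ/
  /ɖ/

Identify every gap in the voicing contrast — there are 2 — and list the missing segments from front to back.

/d̪/, /ɟ/

dental: voiceless /t̪/, voiced —.
alveolar: voiceless /t/, voiced /d/.
retroflex: voiceless /ʈ/, voiced /ɖ/.
palatal: voiceless /c/, voiced —.
velar: voiceless /k/, voiced /ɡ/.
uvular: voiceless /q/, voiced /ɢ/.
Gaps, from front to back: dental lacks voiced (/d̪/); palatal lacks voiced (/ɟ/).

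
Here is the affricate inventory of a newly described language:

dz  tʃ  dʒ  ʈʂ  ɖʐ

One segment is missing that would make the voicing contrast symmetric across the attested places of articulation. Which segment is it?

/ts/

alveolar: voiceless —, voiced /dz/.
postalveolar: voiceless /tʃ/, voiced /dʒ/.
retroflex: voiceless /ʈʂ/, voiced /ɖʐ/.
The alveolar row has no voiceless member, so the gap is the voiceless alveolar affricate /ts/.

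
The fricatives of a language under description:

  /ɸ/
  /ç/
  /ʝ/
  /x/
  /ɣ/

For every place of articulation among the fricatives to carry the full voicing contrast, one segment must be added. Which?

/β/

place of articulation  voiceless  voiced  
bilabial          ɸ         —       
palatal           ç         ʝ       
velar             x         ɣ       
The bilabial row has no voiced member, so the gap is the voiced bilabial fricative /β/.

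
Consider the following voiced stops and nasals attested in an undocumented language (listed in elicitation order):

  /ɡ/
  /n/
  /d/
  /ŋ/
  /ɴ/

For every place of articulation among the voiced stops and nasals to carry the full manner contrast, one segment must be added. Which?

place of articulation  oral stop  nasal   
alveolar          d         n       
velar             ɡ         ŋ       
uvular            —         ɴ       
The uvular row has no oral stop member, so the gap is the uvular oral stop /ɢ/.

/ɢ/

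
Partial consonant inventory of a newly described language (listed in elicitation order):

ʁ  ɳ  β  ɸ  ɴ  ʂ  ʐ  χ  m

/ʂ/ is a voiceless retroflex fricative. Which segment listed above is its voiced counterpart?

The voiced counterpart is a voiced retroflex fricative — in this inventory, /ʐ/.

/ʐ/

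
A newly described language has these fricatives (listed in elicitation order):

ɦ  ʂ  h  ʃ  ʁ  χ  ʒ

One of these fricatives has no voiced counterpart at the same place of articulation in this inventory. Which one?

/ʂ/

Postalveolar: /ʃ/ ~ /ʒ/
Uvular: /χ/ ~ /ʁ/
Glottal: /h/ ~ /ɦ/
Retroflex: only /ʂ/ (voiceless); no voiced partner.
So /ʂ/ is the unpaired segment.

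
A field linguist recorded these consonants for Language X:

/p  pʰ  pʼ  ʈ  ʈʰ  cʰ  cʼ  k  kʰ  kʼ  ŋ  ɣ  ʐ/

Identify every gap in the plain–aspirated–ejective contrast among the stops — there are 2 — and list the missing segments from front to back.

/ʈʼ/, /c/

place of articulation  plain     aspirated  ejective
bilabial          p         pʰ        pʼ      
retroflex         ʈ         ʈʰ        —       
palatal           —         cʰ        cʼ      
velar             k         kʰ        kʼ      
Gaps, from front to back: retroflex lacks ejective (/ʈʼ/); palatal lacks plain (/c/).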